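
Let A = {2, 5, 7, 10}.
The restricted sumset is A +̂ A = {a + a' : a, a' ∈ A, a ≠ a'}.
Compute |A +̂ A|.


Restricted sumset: A +̂ A = {a + a' : a ∈ A, a' ∈ A, a ≠ a'}.
Equivalently, take A + A and drop any sum 2a that is achievable ONLY as a + a for a ∈ A (i.e. sums representable only with equal summands).
Enumerate pairs (a, a') with a < a' (symmetric, so each unordered pair gives one sum; this covers all a ≠ a'):
  2 + 5 = 7
  2 + 7 = 9
  2 + 10 = 12
  5 + 7 = 12
  5 + 10 = 15
  7 + 10 = 17
Collected distinct sums: {7, 9, 12, 15, 17}
|A +̂ A| = 5
(Reference bound: |A +̂ A| ≥ 2|A| - 3 for |A| ≥ 2, with |A| = 4 giving ≥ 5.)

|A +̂ A| = 5


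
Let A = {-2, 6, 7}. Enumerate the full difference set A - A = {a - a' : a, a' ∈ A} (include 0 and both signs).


A - A = {a - a' : a, a' ∈ A}.
Compute a - a' for each ordered pair (a, a'):
a = -2: -2--2=0, -2-6=-8, -2-7=-9
a = 6: 6--2=8, 6-6=0, 6-7=-1
a = 7: 7--2=9, 7-6=1, 7-7=0
Collecting distinct values (and noting 0 appears from a-a):
A - A = {-9, -8, -1, 0, 1, 8, 9}
|A - A| = 7

A - A = {-9, -8, -1, 0, 1, 8, 9}


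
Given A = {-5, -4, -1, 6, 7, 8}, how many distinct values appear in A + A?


A + A = {a + a' : a, a' ∈ A}; |A| = 6.
General bounds: 2|A| - 1 ≤ |A + A| ≤ |A|(|A|+1)/2, i.e. 11 ≤ |A + A| ≤ 21.
Lower bound 2|A|-1 is attained iff A is an arithmetic progression.
Enumerate sums a + a' for a ≤ a' (symmetric, so this suffices):
a = -5: -5+-5=-10, -5+-4=-9, -5+-1=-6, -5+6=1, -5+7=2, -5+8=3
a = -4: -4+-4=-8, -4+-1=-5, -4+6=2, -4+7=3, -4+8=4
a = -1: -1+-1=-2, -1+6=5, -1+7=6, -1+8=7
a = 6: 6+6=12, 6+7=13, 6+8=14
a = 7: 7+7=14, 7+8=15
a = 8: 8+8=16
Distinct sums: {-10, -9, -8, -6, -5, -2, 1, 2, 3, 4, 5, 6, 7, 12, 13, 14, 15, 16}
|A + A| = 18

|A + A| = 18


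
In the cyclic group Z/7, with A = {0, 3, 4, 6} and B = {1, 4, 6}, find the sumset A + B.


Work in Z/7Z: reduce every sum a + b modulo 7.
Enumerate all 12 pairs:
a = 0: 0+1=1, 0+4=4, 0+6=6
a = 3: 3+1=4, 3+4=0, 3+6=2
a = 4: 4+1=5, 4+4=1, 4+6=3
a = 6: 6+1=0, 6+4=3, 6+6=5
Distinct residues collected: {0, 1, 2, 3, 4, 5, 6}
|A + B| = 7 (out of 7 total residues).

A + B = {0, 1, 2, 3, 4, 5, 6}


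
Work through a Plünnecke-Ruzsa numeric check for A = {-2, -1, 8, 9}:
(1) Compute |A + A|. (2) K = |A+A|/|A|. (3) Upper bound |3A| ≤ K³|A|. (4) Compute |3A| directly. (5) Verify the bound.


|A| = 4.
Step 1: Compute A + A by enumerating all 16 pairs.
A + A = {-4, -3, -2, 6, 7, 8, 16, 17, 18}, so |A + A| = 9.
Step 2: Doubling constant K = |A + A|/|A| = 9/4 = 9/4 ≈ 2.2500.
Step 3: Plünnecke-Ruzsa gives |3A| ≤ K³·|A| = (2.2500)³ · 4 ≈ 45.5625.
Step 4: Compute 3A = A + A + A directly by enumerating all triples (a,b,c) ∈ A³; |3A| = 16.
Step 5: Check 16 ≤ 45.5625? Yes ✓.

K = 9/4, Plünnecke-Ruzsa bound K³|A| ≈ 45.5625, |3A| = 16, inequality holds.


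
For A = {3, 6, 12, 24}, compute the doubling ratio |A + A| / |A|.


|A| = 4.
Compute A + A by enumerating all 16 pairs.
A + A = {6, 9, 12, 15, 18, 24, 27, 30, 36, 48}, so |A + A| = 10.
K = |A + A| / |A| = 10/4 = 5/2 ≈ 2.5000.
Reference: AP of size 4 gives K = 7/4 ≈ 1.7500; a fully generic set of size 4 gives K ≈ 2.5000.

|A| = 4, |A + A| = 10, K = 10/4 = 5/2.


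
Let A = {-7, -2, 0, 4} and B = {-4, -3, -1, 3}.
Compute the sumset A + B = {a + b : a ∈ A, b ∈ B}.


A + B = {a + b : a ∈ A, b ∈ B}.
Enumerate all |A|·|B| = 4·4 = 16 pairs (a, b) and collect distinct sums.
a = -7: -7+-4=-11, -7+-3=-10, -7+-1=-8, -7+3=-4
a = -2: -2+-4=-6, -2+-3=-5, -2+-1=-3, -2+3=1
a = 0: 0+-4=-4, 0+-3=-3, 0+-1=-1, 0+3=3
a = 4: 4+-4=0, 4+-3=1, 4+-1=3, 4+3=7
Collecting distinct sums: A + B = {-11, -10, -8, -6, -5, -4, -3, -1, 0, 1, 3, 7}
|A + B| = 12

A + B = {-11, -10, -8, -6, -5, -4, -3, -1, 0, 1, 3, 7}


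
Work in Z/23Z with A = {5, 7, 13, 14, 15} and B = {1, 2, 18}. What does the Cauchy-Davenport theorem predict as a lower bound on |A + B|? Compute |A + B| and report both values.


Cauchy-Davenport: |A + B| ≥ min(p, |A| + |B| - 1) for A, B nonempty in Z/pZ.
|A| = 5, |B| = 3, p = 23.
CD lower bound = min(23, 5 + 3 - 1) = min(23, 7) = 7.
Compute A + B mod 23 directly:
a = 5: 5+1=6, 5+2=7, 5+18=0
a = 7: 7+1=8, 7+2=9, 7+18=2
a = 13: 13+1=14, 13+2=15, 13+18=8
a = 14: 14+1=15, 14+2=16, 14+18=9
a = 15: 15+1=16, 15+2=17, 15+18=10
A + B = {0, 2, 6, 7, 8, 9, 10, 14, 15, 16, 17}, so |A + B| = 11.
Verify: 11 ≥ 7? Yes ✓.

CD lower bound = 7, actual |A + B| = 11.


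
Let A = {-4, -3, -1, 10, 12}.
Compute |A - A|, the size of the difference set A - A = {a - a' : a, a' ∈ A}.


A - A = {a - a' : a, a' ∈ A}; |A| = 5.
Bounds: 2|A|-1 ≤ |A - A| ≤ |A|² - |A| + 1, i.e. 9 ≤ |A - A| ≤ 21.
Note: 0 ∈ A - A always (from a - a). The set is symmetric: if d ∈ A - A then -d ∈ A - A.
Enumerate nonzero differences d = a - a' with a > a' (then include -d):
Positive differences: {1, 2, 3, 11, 13, 14, 15, 16}
Full difference set: {0} ∪ (positive diffs) ∪ (negative diffs).
|A - A| = 1 + 2·8 = 17 (matches direct enumeration: 17).

|A - A| = 17


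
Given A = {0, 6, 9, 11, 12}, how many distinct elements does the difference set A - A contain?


A - A = {a - a' : a, a' ∈ A}; |A| = 5.
Bounds: 2|A|-1 ≤ |A - A| ≤ |A|² - |A| + 1, i.e. 9 ≤ |A - A| ≤ 21.
Note: 0 ∈ A - A always (from a - a). The set is symmetric: if d ∈ A - A then -d ∈ A - A.
Enumerate nonzero differences d = a - a' with a > a' (then include -d):
Positive differences: {1, 2, 3, 5, 6, 9, 11, 12}
Full difference set: {0} ∪ (positive diffs) ∪ (negative diffs).
|A - A| = 1 + 2·8 = 17 (matches direct enumeration: 17).

|A - A| = 17


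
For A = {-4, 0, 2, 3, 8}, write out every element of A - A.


A - A = {a - a' : a, a' ∈ A}.
Compute a - a' for each ordered pair (a, a'):
a = -4: -4--4=0, -4-0=-4, -4-2=-6, -4-3=-7, -4-8=-12
a = 0: 0--4=4, 0-0=0, 0-2=-2, 0-3=-3, 0-8=-8
a = 2: 2--4=6, 2-0=2, 2-2=0, 2-3=-1, 2-8=-6
a = 3: 3--4=7, 3-0=3, 3-2=1, 3-3=0, 3-8=-5
a = 8: 8--4=12, 8-0=8, 8-2=6, 8-3=5, 8-8=0
Collecting distinct values (and noting 0 appears from a-a):
A - A = {-12, -8, -7, -6, -5, -4, -3, -2, -1, 0, 1, 2, 3, 4, 5, 6, 7, 8, 12}
|A - A| = 19

A - A = {-12, -8, -7, -6, -5, -4, -3, -2, -1, 0, 1, 2, 3, 4, 5, 6, 7, 8, 12}


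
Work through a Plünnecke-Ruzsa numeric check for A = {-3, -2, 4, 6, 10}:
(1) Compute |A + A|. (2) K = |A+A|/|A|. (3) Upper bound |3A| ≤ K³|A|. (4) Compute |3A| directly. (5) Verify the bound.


|A| = 5.
Step 1: Compute A + A by enumerating all 25 pairs.
A + A = {-6, -5, -4, 1, 2, 3, 4, 7, 8, 10, 12, 14, 16, 20}, so |A + A| = 14.
Step 2: Doubling constant K = |A + A|/|A| = 14/5 = 14/5 ≈ 2.8000.
Step 3: Plünnecke-Ruzsa gives |3A| ≤ K³·|A| = (2.8000)³ · 5 ≈ 109.7600.
Step 4: Compute 3A = A + A + A directly by enumerating all triples (a,b,c) ∈ A³; |3A| = 28.
Step 5: Check 28 ≤ 109.7600? Yes ✓.

K = 14/5, Plünnecke-Ruzsa bound K³|A| ≈ 109.7600, |3A| = 28, inequality holds.


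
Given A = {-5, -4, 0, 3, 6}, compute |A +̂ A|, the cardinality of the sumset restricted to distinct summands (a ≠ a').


Restricted sumset: A +̂ A = {a + a' : a ∈ A, a' ∈ A, a ≠ a'}.
Equivalently, take A + A and drop any sum 2a that is achievable ONLY as a + a for a ∈ A (i.e. sums representable only with equal summands).
Enumerate pairs (a, a') with a < a' (symmetric, so each unordered pair gives one sum; this covers all a ≠ a'):
  -5 + -4 = -9
  -5 + 0 = -5
  -5 + 3 = -2
  -5 + 6 = 1
  -4 + 0 = -4
  -4 + 3 = -1
  -4 + 6 = 2
  0 + 3 = 3
  0 + 6 = 6
  3 + 6 = 9
Collected distinct sums: {-9, -5, -4, -2, -1, 1, 2, 3, 6, 9}
|A +̂ A| = 10
(Reference bound: |A +̂ A| ≥ 2|A| - 3 for |A| ≥ 2, with |A| = 5 giving ≥ 7.)

|A +̂ A| = 10


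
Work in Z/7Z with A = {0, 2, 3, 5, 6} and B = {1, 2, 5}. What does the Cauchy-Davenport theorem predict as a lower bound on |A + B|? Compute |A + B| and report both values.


Cauchy-Davenport: |A + B| ≥ min(p, |A| + |B| - 1) for A, B nonempty in Z/pZ.
|A| = 5, |B| = 3, p = 7.
CD lower bound = min(7, 5 + 3 - 1) = min(7, 7) = 7.
Compute A + B mod 7 directly:
a = 0: 0+1=1, 0+2=2, 0+5=5
a = 2: 2+1=3, 2+2=4, 2+5=0
a = 3: 3+1=4, 3+2=5, 3+5=1
a = 5: 5+1=6, 5+2=0, 5+5=3
a = 6: 6+1=0, 6+2=1, 6+5=4
A + B = {0, 1, 2, 3, 4, 5, 6}, so |A + B| = 7.
Verify: 7 ≥ 7? Yes ✓.

CD lower bound = 7, actual |A + B| = 7.


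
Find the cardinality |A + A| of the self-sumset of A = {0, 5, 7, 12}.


A + A = {a + a' : a, a' ∈ A}; |A| = 4.
General bounds: 2|A| - 1 ≤ |A + A| ≤ |A|(|A|+1)/2, i.e. 7 ≤ |A + A| ≤ 10.
Lower bound 2|A|-1 is attained iff A is an arithmetic progression.
Enumerate sums a + a' for a ≤ a' (symmetric, so this suffices):
a = 0: 0+0=0, 0+5=5, 0+7=7, 0+12=12
a = 5: 5+5=10, 5+7=12, 5+12=17
a = 7: 7+7=14, 7+12=19
a = 12: 12+12=24
Distinct sums: {0, 5, 7, 10, 12, 14, 17, 19, 24}
|A + A| = 9

|A + A| = 9


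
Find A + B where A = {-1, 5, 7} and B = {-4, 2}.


A + B = {a + b : a ∈ A, b ∈ B}.
Enumerate all |A|·|B| = 3·2 = 6 pairs (a, b) and collect distinct sums.
a = -1: -1+-4=-5, -1+2=1
a = 5: 5+-4=1, 5+2=7
a = 7: 7+-4=3, 7+2=9
Collecting distinct sums: A + B = {-5, 1, 3, 7, 9}
|A + B| = 5

A + B = {-5, 1, 3, 7, 9}


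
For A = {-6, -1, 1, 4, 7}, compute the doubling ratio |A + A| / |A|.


|A| = 5.
Compute A + A by enumerating all 25 pairs.
A + A = {-12, -7, -5, -2, 0, 1, 2, 3, 5, 6, 8, 11, 14}, so |A + A| = 13.
K = |A + A| / |A| = 13/5 (already in lowest terms) ≈ 2.6000.
Reference: AP of size 5 gives K = 9/5 ≈ 1.8000; a fully generic set of size 5 gives K ≈ 3.0000.

|A| = 5, |A + A| = 13, K = 13/5.


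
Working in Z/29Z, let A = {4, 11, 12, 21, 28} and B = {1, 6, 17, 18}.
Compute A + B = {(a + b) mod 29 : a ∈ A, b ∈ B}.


Work in Z/29Z: reduce every sum a + b modulo 29.
Enumerate all 20 pairs:
a = 4: 4+1=5, 4+6=10, 4+17=21, 4+18=22
a = 11: 11+1=12, 11+6=17, 11+17=28, 11+18=0
a = 12: 12+1=13, 12+6=18, 12+17=0, 12+18=1
a = 21: 21+1=22, 21+6=27, 21+17=9, 21+18=10
a = 28: 28+1=0, 28+6=5, 28+17=16, 28+18=17
Distinct residues collected: {0, 1, 5, 9, 10, 12, 13, 16, 17, 18, 21, 22, 27, 28}
|A + B| = 14 (out of 29 total residues).

A + B = {0, 1, 5, 9, 10, 12, 13, 16, 17, 18, 21, 22, 27, 28}


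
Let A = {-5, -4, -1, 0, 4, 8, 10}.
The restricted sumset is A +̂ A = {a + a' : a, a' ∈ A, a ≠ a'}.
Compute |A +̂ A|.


Restricted sumset: A +̂ A = {a + a' : a ∈ A, a' ∈ A, a ≠ a'}.
Equivalently, take A + A and drop any sum 2a that is achievable ONLY as a + a for a ∈ A (i.e. sums representable only with equal summands).
Enumerate pairs (a, a') with a < a' (symmetric, so each unordered pair gives one sum; this covers all a ≠ a'):
  -5 + -4 = -9
  -5 + -1 = -6
  -5 + 0 = -5
  -5 + 4 = -1
  -5 + 8 = 3
  -5 + 10 = 5
  -4 + -1 = -5
  -4 + 0 = -4
  -4 + 4 = 0
  -4 + 8 = 4
  -4 + 10 = 6
  -1 + 0 = -1
  -1 + 4 = 3
  -1 + 8 = 7
  -1 + 10 = 9
  0 + 4 = 4
  0 + 8 = 8
  0 + 10 = 10
  4 + 8 = 12
  4 + 10 = 14
  8 + 10 = 18
Collected distinct sums: {-9, -6, -5, -4, -1, 0, 3, 4, 5, 6, 7, 8, 9, 10, 12, 14, 18}
|A +̂ A| = 17
(Reference bound: |A +̂ A| ≥ 2|A| - 3 for |A| ≥ 2, with |A| = 7 giving ≥ 11.)

|A +̂ A| = 17


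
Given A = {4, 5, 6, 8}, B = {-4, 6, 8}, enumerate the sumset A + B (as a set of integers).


A + B = {a + b : a ∈ A, b ∈ B}.
Enumerate all |A|·|B| = 4·3 = 12 pairs (a, b) and collect distinct sums.
a = 4: 4+-4=0, 4+6=10, 4+8=12
a = 5: 5+-4=1, 5+6=11, 5+8=13
a = 6: 6+-4=2, 6+6=12, 6+8=14
a = 8: 8+-4=4, 8+6=14, 8+8=16
Collecting distinct sums: A + B = {0, 1, 2, 4, 10, 11, 12, 13, 14, 16}
|A + B| = 10

A + B = {0, 1, 2, 4, 10, 11, 12, 13, 14, 16}


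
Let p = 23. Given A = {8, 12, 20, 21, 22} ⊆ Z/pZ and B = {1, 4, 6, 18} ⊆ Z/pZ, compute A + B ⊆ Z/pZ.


Work in Z/23Z: reduce every sum a + b modulo 23.
Enumerate all 20 pairs:
a = 8: 8+1=9, 8+4=12, 8+6=14, 8+18=3
a = 12: 12+1=13, 12+4=16, 12+6=18, 12+18=7
a = 20: 20+1=21, 20+4=1, 20+6=3, 20+18=15
a = 21: 21+1=22, 21+4=2, 21+6=4, 21+18=16
a = 22: 22+1=0, 22+4=3, 22+6=5, 22+18=17
Distinct residues collected: {0, 1, 2, 3, 4, 5, 7, 9, 12, 13, 14, 15, 16, 17, 18, 21, 22}
|A + B| = 17 (out of 23 total residues).

A + B = {0, 1, 2, 3, 4, 5, 7, 9, 12, 13, 14, 15, 16, 17, 18, 21, 22}


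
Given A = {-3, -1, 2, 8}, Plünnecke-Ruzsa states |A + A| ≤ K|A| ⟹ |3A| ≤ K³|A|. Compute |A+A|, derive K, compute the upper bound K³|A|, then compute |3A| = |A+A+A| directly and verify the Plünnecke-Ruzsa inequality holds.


|A| = 4.
Step 1: Compute A + A by enumerating all 16 pairs.
A + A = {-6, -4, -2, -1, 1, 4, 5, 7, 10, 16}, so |A + A| = 10.
Step 2: Doubling constant K = |A + A|/|A| = 10/4 = 10/4 ≈ 2.5000.
Step 3: Plünnecke-Ruzsa gives |3A| ≤ K³·|A| = (2.5000)³ · 4 ≈ 62.5000.
Step 4: Compute 3A = A + A + A directly by enumerating all triples (a,b,c) ∈ A³; |3A| = 19.
Step 5: Check 19 ≤ 62.5000? Yes ✓.

K = 10/4, Plünnecke-Ruzsa bound K³|A| ≈ 62.5000, |3A| = 19, inequality holds.


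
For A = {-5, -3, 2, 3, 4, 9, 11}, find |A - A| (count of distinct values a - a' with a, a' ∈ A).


A - A = {a - a' : a, a' ∈ A}; |A| = 7.
Bounds: 2|A|-1 ≤ |A - A| ≤ |A|² - |A| + 1, i.e. 13 ≤ |A - A| ≤ 43.
Note: 0 ∈ A - A always (from a - a). The set is symmetric: if d ∈ A - A then -d ∈ A - A.
Enumerate nonzero differences d = a - a' with a > a' (then include -d):
Positive differences: {1, 2, 5, 6, 7, 8, 9, 12, 14, 16}
Full difference set: {0} ∪ (positive diffs) ∪ (negative diffs).
|A - A| = 1 + 2·10 = 21 (matches direct enumeration: 21).

|A - A| = 21


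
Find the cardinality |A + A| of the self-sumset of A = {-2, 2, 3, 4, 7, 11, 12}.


A + A = {a + a' : a, a' ∈ A}; |A| = 7.
General bounds: 2|A| - 1 ≤ |A + A| ≤ |A|(|A|+1)/2, i.e. 13 ≤ |A + A| ≤ 28.
Lower bound 2|A|-1 is attained iff A is an arithmetic progression.
Enumerate sums a + a' for a ≤ a' (symmetric, so this suffices):
a = -2: -2+-2=-4, -2+2=0, -2+3=1, -2+4=2, -2+7=5, -2+11=9, -2+12=10
a = 2: 2+2=4, 2+3=5, 2+4=6, 2+7=9, 2+11=13, 2+12=14
a = 3: 3+3=6, 3+4=7, 3+7=10, 3+11=14, 3+12=15
a = 4: 4+4=8, 4+7=11, 4+11=15, 4+12=16
a = 7: 7+7=14, 7+11=18, 7+12=19
a = 11: 11+11=22, 11+12=23
a = 12: 12+12=24
Distinct sums: {-4, 0, 1, 2, 4, 5, 6, 7, 8, 9, 10, 11, 13, 14, 15, 16, 18, 19, 22, 23, 24}
|A + A| = 21

|A + A| = 21


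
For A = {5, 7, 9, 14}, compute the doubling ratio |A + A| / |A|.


|A| = 4.
Compute A + A by enumerating all 16 pairs.
A + A = {10, 12, 14, 16, 18, 19, 21, 23, 28}, so |A + A| = 9.
K = |A + A| / |A| = 9/4 (already in lowest terms) ≈ 2.2500.
Reference: AP of size 4 gives K = 7/4 ≈ 1.7500; a fully generic set of size 4 gives K ≈ 2.5000.

|A| = 4, |A + A| = 9, K = 9/4.


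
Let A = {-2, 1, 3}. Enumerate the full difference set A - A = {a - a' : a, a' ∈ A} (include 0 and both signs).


A - A = {a - a' : a, a' ∈ A}.
Compute a - a' for each ordered pair (a, a'):
a = -2: -2--2=0, -2-1=-3, -2-3=-5
a = 1: 1--2=3, 1-1=0, 1-3=-2
a = 3: 3--2=5, 3-1=2, 3-3=0
Collecting distinct values (and noting 0 appears from a-a):
A - A = {-5, -3, -2, 0, 2, 3, 5}
|A - A| = 7

A - A = {-5, -3, -2, 0, 2, 3, 5}


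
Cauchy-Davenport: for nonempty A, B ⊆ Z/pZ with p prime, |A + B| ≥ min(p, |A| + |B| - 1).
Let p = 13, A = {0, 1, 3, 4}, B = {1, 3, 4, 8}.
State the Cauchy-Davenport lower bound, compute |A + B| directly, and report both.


Cauchy-Davenport: |A + B| ≥ min(p, |A| + |B| - 1) for A, B nonempty in Z/pZ.
|A| = 4, |B| = 4, p = 13.
CD lower bound = min(13, 4 + 4 - 1) = min(13, 7) = 7.
Compute A + B mod 13 directly:
a = 0: 0+1=1, 0+3=3, 0+4=4, 0+8=8
a = 1: 1+1=2, 1+3=4, 1+4=5, 1+8=9
a = 3: 3+1=4, 3+3=6, 3+4=7, 3+8=11
a = 4: 4+1=5, 4+3=7, 4+4=8, 4+8=12
A + B = {1, 2, 3, 4, 5, 6, 7, 8, 9, 11, 12}, so |A + B| = 11.
Verify: 11 ≥ 7? Yes ✓.

CD lower bound = 7, actual |A + B| = 11.


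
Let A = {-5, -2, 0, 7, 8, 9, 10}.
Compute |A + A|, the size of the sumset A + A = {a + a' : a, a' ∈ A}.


A + A = {a + a' : a, a' ∈ A}; |A| = 7.
General bounds: 2|A| - 1 ≤ |A + A| ≤ |A|(|A|+1)/2, i.e. 13 ≤ |A + A| ≤ 28.
Lower bound 2|A|-1 is attained iff A is an arithmetic progression.
Enumerate sums a + a' for a ≤ a' (symmetric, so this suffices):
a = -5: -5+-5=-10, -5+-2=-7, -5+0=-5, -5+7=2, -5+8=3, -5+9=4, -5+10=5
a = -2: -2+-2=-4, -2+0=-2, -2+7=5, -2+8=6, -2+9=7, -2+10=8
a = 0: 0+0=0, 0+7=7, 0+8=8, 0+9=9, 0+10=10
a = 7: 7+7=14, 7+8=15, 7+9=16, 7+10=17
a = 8: 8+8=16, 8+9=17, 8+10=18
a = 9: 9+9=18, 9+10=19
a = 10: 10+10=20
Distinct sums: {-10, -7, -5, -4, -2, 0, 2, 3, 4, 5, 6, 7, 8, 9, 10, 14, 15, 16, 17, 18, 19, 20}
|A + A| = 22

|A + A| = 22


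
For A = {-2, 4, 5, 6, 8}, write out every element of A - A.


A - A = {a - a' : a, a' ∈ A}.
Compute a - a' for each ordered pair (a, a'):
a = -2: -2--2=0, -2-4=-6, -2-5=-7, -2-6=-8, -2-8=-10
a = 4: 4--2=6, 4-4=0, 4-5=-1, 4-6=-2, 4-8=-4
a = 5: 5--2=7, 5-4=1, 5-5=0, 5-6=-1, 5-8=-3
a = 6: 6--2=8, 6-4=2, 6-5=1, 6-6=0, 6-8=-2
a = 8: 8--2=10, 8-4=4, 8-5=3, 8-6=2, 8-8=0
Collecting distinct values (and noting 0 appears from a-a):
A - A = {-10, -8, -7, -6, -4, -3, -2, -1, 0, 1, 2, 3, 4, 6, 7, 8, 10}
|A - A| = 17

A - A = {-10, -8, -7, -6, -4, -3, -2, -1, 0, 1, 2, 3, 4, 6, 7, 8, 10}


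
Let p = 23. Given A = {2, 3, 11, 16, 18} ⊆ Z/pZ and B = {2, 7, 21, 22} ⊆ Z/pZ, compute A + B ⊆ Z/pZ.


Work in Z/23Z: reduce every sum a + b modulo 23.
Enumerate all 20 pairs:
a = 2: 2+2=4, 2+7=9, 2+21=0, 2+22=1
a = 3: 3+2=5, 3+7=10, 3+21=1, 3+22=2
a = 11: 11+2=13, 11+7=18, 11+21=9, 11+22=10
a = 16: 16+2=18, 16+7=0, 16+21=14, 16+22=15
a = 18: 18+2=20, 18+7=2, 18+21=16, 18+22=17
Distinct residues collected: {0, 1, 2, 4, 5, 9, 10, 13, 14, 15, 16, 17, 18, 20}
|A + B| = 14 (out of 23 total residues).

A + B = {0, 1, 2, 4, 5, 9, 10, 13, 14, 15, 16, 17, 18, 20}


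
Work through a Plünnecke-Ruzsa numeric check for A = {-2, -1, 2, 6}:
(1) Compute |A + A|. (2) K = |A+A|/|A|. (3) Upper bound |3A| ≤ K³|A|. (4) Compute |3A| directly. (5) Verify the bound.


|A| = 4.
Step 1: Compute A + A by enumerating all 16 pairs.
A + A = {-4, -3, -2, 0, 1, 4, 5, 8, 12}, so |A + A| = 9.
Step 2: Doubling constant K = |A + A|/|A| = 9/4 = 9/4 ≈ 2.2500.
Step 3: Plünnecke-Ruzsa gives |3A| ≤ K³·|A| = (2.2500)³ · 4 ≈ 45.5625.
Step 4: Compute 3A = A + A + A directly by enumerating all triples (a,b,c) ∈ A³; |3A| = 16.
Step 5: Check 16 ≤ 45.5625? Yes ✓.

K = 9/4, Plünnecke-Ruzsa bound K³|A| ≈ 45.5625, |3A| = 16, inequality holds.


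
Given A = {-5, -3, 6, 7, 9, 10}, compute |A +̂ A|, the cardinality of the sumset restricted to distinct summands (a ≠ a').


Restricted sumset: A +̂ A = {a + a' : a ∈ A, a' ∈ A, a ≠ a'}.
Equivalently, take A + A and drop any sum 2a that is achievable ONLY as a + a for a ∈ A (i.e. sums representable only with equal summands).
Enumerate pairs (a, a') with a < a' (symmetric, so each unordered pair gives one sum; this covers all a ≠ a'):
  -5 + -3 = -8
  -5 + 6 = 1
  -5 + 7 = 2
  -5 + 9 = 4
  -5 + 10 = 5
  -3 + 6 = 3
  -3 + 7 = 4
  -3 + 9 = 6
  -3 + 10 = 7
  6 + 7 = 13
  6 + 9 = 15
  6 + 10 = 16
  7 + 9 = 16
  7 + 10 = 17
  9 + 10 = 19
Collected distinct sums: {-8, 1, 2, 3, 4, 5, 6, 7, 13, 15, 16, 17, 19}
|A +̂ A| = 13
(Reference bound: |A +̂ A| ≥ 2|A| - 3 for |A| ≥ 2, with |A| = 6 giving ≥ 9.)

|A +̂ A| = 13


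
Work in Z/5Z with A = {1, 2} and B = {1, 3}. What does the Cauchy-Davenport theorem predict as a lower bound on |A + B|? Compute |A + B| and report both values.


Cauchy-Davenport: |A + B| ≥ min(p, |A| + |B| - 1) for A, B nonempty in Z/pZ.
|A| = 2, |B| = 2, p = 5.
CD lower bound = min(5, 2 + 2 - 1) = min(5, 3) = 3.
Compute A + B mod 5 directly:
a = 1: 1+1=2, 1+3=4
a = 2: 2+1=3, 2+3=0
A + B = {0, 2, 3, 4}, so |A + B| = 4.
Verify: 4 ≥ 3? Yes ✓.

CD lower bound = 3, actual |A + B| = 4.


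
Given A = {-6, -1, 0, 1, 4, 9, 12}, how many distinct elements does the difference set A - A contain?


A - A = {a - a' : a, a' ∈ A}; |A| = 7.
Bounds: 2|A|-1 ≤ |A - A| ≤ |A|² - |A| + 1, i.e. 13 ≤ |A - A| ≤ 43.
Note: 0 ∈ A - A always (from a - a). The set is symmetric: if d ∈ A - A then -d ∈ A - A.
Enumerate nonzero differences d = a - a' with a > a' (then include -d):
Positive differences: {1, 2, 3, 4, 5, 6, 7, 8, 9, 10, 11, 12, 13, 15, 18}
Full difference set: {0} ∪ (positive diffs) ∪ (negative diffs).
|A - A| = 1 + 2·15 = 31 (matches direct enumeration: 31).

|A - A| = 31


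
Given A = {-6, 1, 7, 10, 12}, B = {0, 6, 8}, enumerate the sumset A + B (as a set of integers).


A + B = {a + b : a ∈ A, b ∈ B}.
Enumerate all |A|·|B| = 5·3 = 15 pairs (a, b) and collect distinct sums.
a = -6: -6+0=-6, -6+6=0, -6+8=2
a = 1: 1+0=1, 1+6=7, 1+8=9
a = 7: 7+0=7, 7+6=13, 7+8=15
a = 10: 10+0=10, 10+6=16, 10+8=18
a = 12: 12+0=12, 12+6=18, 12+8=20
Collecting distinct sums: A + B = {-6, 0, 1, 2, 7, 9, 10, 12, 13, 15, 16, 18, 20}
|A + B| = 13

A + B = {-6, 0, 1, 2, 7, 9, 10, 12, 13, 15, 16, 18, 20}


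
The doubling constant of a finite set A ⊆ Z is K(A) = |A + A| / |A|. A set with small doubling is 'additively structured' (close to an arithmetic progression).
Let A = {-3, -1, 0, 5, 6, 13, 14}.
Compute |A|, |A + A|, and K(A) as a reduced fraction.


|A| = 7.
Compute A + A by enumerating all 49 pairs.
A + A = {-6, -4, -3, -2, -1, 0, 2, 3, 4, 5, 6, 10, 11, 12, 13, 14, 18, 19, 20, 26, 27, 28}, so |A + A| = 22.
K = |A + A| / |A| = 22/7 (already in lowest terms) ≈ 3.1429.
Reference: AP of size 7 gives K = 13/7 ≈ 1.8571; a fully generic set of size 7 gives K ≈ 4.0000.

|A| = 7, |A + A| = 22, K = 22/7.


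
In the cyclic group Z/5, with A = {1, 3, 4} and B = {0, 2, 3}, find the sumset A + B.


Work in Z/5Z: reduce every sum a + b modulo 5.
Enumerate all 9 pairs:
a = 1: 1+0=1, 1+2=3, 1+3=4
a = 3: 3+0=3, 3+2=0, 3+3=1
a = 4: 4+0=4, 4+2=1, 4+3=2
Distinct residues collected: {0, 1, 2, 3, 4}
|A + B| = 5 (out of 5 total residues).

A + B = {0, 1, 2, 3, 4}


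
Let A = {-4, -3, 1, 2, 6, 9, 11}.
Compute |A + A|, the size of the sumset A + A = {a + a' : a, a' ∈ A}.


A + A = {a + a' : a, a' ∈ A}; |A| = 7.
General bounds: 2|A| - 1 ≤ |A + A| ≤ |A|(|A|+1)/2, i.e. 13 ≤ |A + A| ≤ 28.
Lower bound 2|A|-1 is attained iff A is an arithmetic progression.
Enumerate sums a + a' for a ≤ a' (symmetric, so this suffices):
a = -4: -4+-4=-8, -4+-3=-7, -4+1=-3, -4+2=-2, -4+6=2, -4+9=5, -4+11=7
a = -3: -3+-3=-6, -3+1=-2, -3+2=-1, -3+6=3, -3+9=6, -3+11=8
a = 1: 1+1=2, 1+2=3, 1+6=7, 1+9=10, 1+11=12
a = 2: 2+2=4, 2+6=8, 2+9=11, 2+11=13
a = 6: 6+6=12, 6+9=15, 6+11=17
a = 9: 9+9=18, 9+11=20
a = 11: 11+11=22
Distinct sums: {-8, -7, -6, -3, -2, -1, 2, 3, 4, 5, 6, 7, 8, 10, 11, 12, 13, 15, 17, 18, 20, 22}
|A + A| = 22

|A + A| = 22


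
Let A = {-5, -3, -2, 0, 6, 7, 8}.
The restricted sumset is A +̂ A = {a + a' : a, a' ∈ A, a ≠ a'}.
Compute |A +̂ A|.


Restricted sumset: A +̂ A = {a + a' : a ∈ A, a' ∈ A, a ≠ a'}.
Equivalently, take A + A and drop any sum 2a that is achievable ONLY as a + a for a ∈ A (i.e. sums representable only with equal summands).
Enumerate pairs (a, a') with a < a' (symmetric, so each unordered pair gives one sum; this covers all a ≠ a'):
  -5 + -3 = -8
  -5 + -2 = -7
  -5 + 0 = -5
  -5 + 6 = 1
  -5 + 7 = 2
  -5 + 8 = 3
  -3 + -2 = -5
  -3 + 0 = -3
  -3 + 6 = 3
  -3 + 7 = 4
  -3 + 8 = 5
  -2 + 0 = -2
  -2 + 6 = 4
  -2 + 7 = 5
  -2 + 8 = 6
  0 + 6 = 6
  0 + 7 = 7
  0 + 8 = 8
  6 + 7 = 13
  6 + 8 = 14
  7 + 8 = 15
Collected distinct sums: {-8, -7, -5, -3, -2, 1, 2, 3, 4, 5, 6, 7, 8, 13, 14, 15}
|A +̂ A| = 16
(Reference bound: |A +̂ A| ≥ 2|A| - 3 for |A| ≥ 2, with |A| = 7 giving ≥ 11.)

|A +̂ A| = 16


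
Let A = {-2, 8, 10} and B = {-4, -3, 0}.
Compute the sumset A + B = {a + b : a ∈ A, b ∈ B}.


A + B = {a + b : a ∈ A, b ∈ B}.
Enumerate all |A|·|B| = 3·3 = 9 pairs (a, b) and collect distinct sums.
a = -2: -2+-4=-6, -2+-3=-5, -2+0=-2
a = 8: 8+-4=4, 8+-3=5, 8+0=8
a = 10: 10+-4=6, 10+-3=7, 10+0=10
Collecting distinct sums: A + B = {-6, -5, -2, 4, 5, 6, 7, 8, 10}
|A + B| = 9

A + B = {-6, -5, -2, 4, 5, 6, 7, 8, 10}


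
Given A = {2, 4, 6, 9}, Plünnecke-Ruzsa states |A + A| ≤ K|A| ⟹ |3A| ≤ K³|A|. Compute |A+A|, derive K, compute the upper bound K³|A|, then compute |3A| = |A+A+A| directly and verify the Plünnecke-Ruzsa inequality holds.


|A| = 4.
Step 1: Compute A + A by enumerating all 16 pairs.
A + A = {4, 6, 8, 10, 11, 12, 13, 15, 18}, so |A + A| = 9.
Step 2: Doubling constant K = |A + A|/|A| = 9/4 = 9/4 ≈ 2.2500.
Step 3: Plünnecke-Ruzsa gives |3A| ≤ K³·|A| = (2.2500)³ · 4 ≈ 45.5625.
Step 4: Compute 3A = A + A + A directly by enumerating all triples (a,b,c) ∈ A³; |3A| = 16.
Step 5: Check 16 ≤ 45.5625? Yes ✓.

K = 9/4, Plünnecke-Ruzsa bound K³|A| ≈ 45.5625, |3A| = 16, inequality holds.


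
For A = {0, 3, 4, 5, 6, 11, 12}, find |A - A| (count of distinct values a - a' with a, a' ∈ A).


A - A = {a - a' : a, a' ∈ A}; |A| = 7.
Bounds: 2|A|-1 ≤ |A - A| ≤ |A|² - |A| + 1, i.e. 13 ≤ |A - A| ≤ 43.
Note: 0 ∈ A - A always (from a - a). The set is symmetric: if d ∈ A - A then -d ∈ A - A.
Enumerate nonzero differences d = a - a' with a > a' (then include -d):
Positive differences: {1, 2, 3, 4, 5, 6, 7, 8, 9, 11, 12}
Full difference set: {0} ∪ (positive diffs) ∪ (negative diffs).
|A - A| = 1 + 2·11 = 23 (matches direct enumeration: 23).

|A - A| = 23


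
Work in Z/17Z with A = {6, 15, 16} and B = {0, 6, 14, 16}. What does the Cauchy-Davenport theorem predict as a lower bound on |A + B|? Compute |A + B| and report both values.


Cauchy-Davenport: |A + B| ≥ min(p, |A| + |B| - 1) for A, B nonempty in Z/pZ.
|A| = 3, |B| = 4, p = 17.
CD lower bound = min(17, 3 + 4 - 1) = min(17, 6) = 6.
Compute A + B mod 17 directly:
a = 6: 6+0=6, 6+6=12, 6+14=3, 6+16=5
a = 15: 15+0=15, 15+6=4, 15+14=12, 15+16=14
a = 16: 16+0=16, 16+6=5, 16+14=13, 16+16=15
A + B = {3, 4, 5, 6, 12, 13, 14, 15, 16}, so |A + B| = 9.
Verify: 9 ≥ 6? Yes ✓.

CD lower bound = 6, actual |A + B| = 9.


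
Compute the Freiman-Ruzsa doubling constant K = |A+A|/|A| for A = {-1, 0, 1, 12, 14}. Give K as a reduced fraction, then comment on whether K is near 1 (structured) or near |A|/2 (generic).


|A| = 5.
Compute A + A by enumerating all 25 pairs.
A + A = {-2, -1, 0, 1, 2, 11, 12, 13, 14, 15, 24, 26, 28}, so |A + A| = 13.
K = |A + A| / |A| = 13/5 (already in lowest terms) ≈ 2.6000.
Reference: AP of size 5 gives K = 9/5 ≈ 1.8000; a fully generic set of size 5 gives K ≈ 3.0000.

|A| = 5, |A + A| = 13, K = 13/5.


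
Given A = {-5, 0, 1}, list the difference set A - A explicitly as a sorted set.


A - A = {a - a' : a, a' ∈ A}.
Compute a - a' for each ordered pair (a, a'):
a = -5: -5--5=0, -5-0=-5, -5-1=-6
a = 0: 0--5=5, 0-0=0, 0-1=-1
a = 1: 1--5=6, 1-0=1, 1-1=0
Collecting distinct values (and noting 0 appears from a-a):
A - A = {-6, -5, -1, 0, 1, 5, 6}
|A - A| = 7

A - A = {-6, -5, -1, 0, 1, 5, 6}


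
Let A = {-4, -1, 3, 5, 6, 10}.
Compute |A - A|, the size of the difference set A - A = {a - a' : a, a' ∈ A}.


A - A = {a - a' : a, a' ∈ A}; |A| = 6.
Bounds: 2|A|-1 ≤ |A - A| ≤ |A|² - |A| + 1, i.e. 11 ≤ |A - A| ≤ 31.
Note: 0 ∈ A - A always (from a - a). The set is symmetric: if d ∈ A - A then -d ∈ A - A.
Enumerate nonzero differences d = a - a' with a > a' (then include -d):
Positive differences: {1, 2, 3, 4, 5, 6, 7, 9, 10, 11, 14}
Full difference set: {0} ∪ (positive diffs) ∪ (negative diffs).
|A - A| = 1 + 2·11 = 23 (matches direct enumeration: 23).

|A - A| = 23


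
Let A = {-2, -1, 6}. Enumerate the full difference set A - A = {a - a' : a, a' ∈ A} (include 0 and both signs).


A - A = {a - a' : a, a' ∈ A}.
Compute a - a' for each ordered pair (a, a'):
a = -2: -2--2=0, -2--1=-1, -2-6=-8
a = -1: -1--2=1, -1--1=0, -1-6=-7
a = 6: 6--2=8, 6--1=7, 6-6=0
Collecting distinct values (and noting 0 appears from a-a):
A - A = {-8, -7, -1, 0, 1, 7, 8}
|A - A| = 7

A - A = {-8, -7, -1, 0, 1, 7, 8}


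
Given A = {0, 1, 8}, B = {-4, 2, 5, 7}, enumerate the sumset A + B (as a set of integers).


A + B = {a + b : a ∈ A, b ∈ B}.
Enumerate all |A|·|B| = 3·4 = 12 pairs (a, b) and collect distinct sums.
a = 0: 0+-4=-4, 0+2=2, 0+5=5, 0+7=7
a = 1: 1+-4=-3, 1+2=3, 1+5=6, 1+7=8
a = 8: 8+-4=4, 8+2=10, 8+5=13, 8+7=15
Collecting distinct sums: A + B = {-4, -3, 2, 3, 4, 5, 6, 7, 8, 10, 13, 15}
|A + B| = 12

A + B = {-4, -3, 2, 3, 4, 5, 6, 7, 8, 10, 13, 15}


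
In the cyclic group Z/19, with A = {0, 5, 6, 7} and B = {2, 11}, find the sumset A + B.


Work in Z/19Z: reduce every sum a + b modulo 19.
Enumerate all 8 pairs:
a = 0: 0+2=2, 0+11=11
a = 5: 5+2=7, 5+11=16
a = 6: 6+2=8, 6+11=17
a = 7: 7+2=9, 7+11=18
Distinct residues collected: {2, 7, 8, 9, 11, 16, 17, 18}
|A + B| = 8 (out of 19 total residues).

A + B = {2, 7, 8, 9, 11, 16, 17, 18}


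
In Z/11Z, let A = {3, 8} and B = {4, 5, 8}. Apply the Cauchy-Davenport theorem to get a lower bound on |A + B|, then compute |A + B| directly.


Cauchy-Davenport: |A + B| ≥ min(p, |A| + |B| - 1) for A, B nonempty in Z/pZ.
|A| = 2, |B| = 3, p = 11.
CD lower bound = min(11, 2 + 3 - 1) = min(11, 4) = 4.
Compute A + B mod 11 directly:
a = 3: 3+4=7, 3+5=8, 3+8=0
a = 8: 8+4=1, 8+5=2, 8+8=5
A + B = {0, 1, 2, 5, 7, 8}, so |A + B| = 6.
Verify: 6 ≥ 4? Yes ✓.

CD lower bound = 4, actual |A + B| = 6.


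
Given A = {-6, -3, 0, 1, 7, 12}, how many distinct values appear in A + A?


A + A = {a + a' : a, a' ∈ A}; |A| = 6.
General bounds: 2|A| - 1 ≤ |A + A| ≤ |A|(|A|+1)/2, i.e. 11 ≤ |A + A| ≤ 21.
Lower bound 2|A|-1 is attained iff A is an arithmetic progression.
Enumerate sums a + a' for a ≤ a' (symmetric, so this suffices):
a = -6: -6+-6=-12, -6+-3=-9, -6+0=-6, -6+1=-5, -6+7=1, -6+12=6
a = -3: -3+-3=-6, -3+0=-3, -3+1=-2, -3+7=4, -3+12=9
a = 0: 0+0=0, 0+1=1, 0+7=7, 0+12=12
a = 1: 1+1=2, 1+7=8, 1+12=13
a = 7: 7+7=14, 7+12=19
a = 12: 12+12=24
Distinct sums: {-12, -9, -6, -5, -3, -2, 0, 1, 2, 4, 6, 7, 8, 9, 12, 13, 14, 19, 24}
|A + A| = 19

|A + A| = 19


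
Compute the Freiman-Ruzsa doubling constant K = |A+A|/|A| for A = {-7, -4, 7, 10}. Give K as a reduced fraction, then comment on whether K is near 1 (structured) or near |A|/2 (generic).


|A| = 4.
Compute A + A by enumerating all 16 pairs.
A + A = {-14, -11, -8, 0, 3, 6, 14, 17, 20}, so |A + A| = 9.
K = |A + A| / |A| = 9/4 (already in lowest terms) ≈ 2.2500.
Reference: AP of size 4 gives K = 7/4 ≈ 1.7500; a fully generic set of size 4 gives K ≈ 2.5000.

|A| = 4, |A + A| = 9, K = 9/4.


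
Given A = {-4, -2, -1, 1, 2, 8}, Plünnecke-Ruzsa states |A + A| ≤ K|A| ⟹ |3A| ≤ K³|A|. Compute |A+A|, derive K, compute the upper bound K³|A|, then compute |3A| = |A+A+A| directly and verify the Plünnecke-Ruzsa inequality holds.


|A| = 6.
Step 1: Compute A + A by enumerating all 36 pairs.
A + A = {-8, -6, -5, -4, -3, -2, -1, 0, 1, 2, 3, 4, 6, 7, 9, 10, 16}, so |A + A| = 17.
Step 2: Doubling constant K = |A + A|/|A| = 17/6 = 17/6 ≈ 2.8333.
Step 3: Plünnecke-Ruzsa gives |3A| ≤ K³·|A| = (2.8333)³ · 6 ≈ 136.4722.
Step 4: Compute 3A = A + A + A directly by enumerating all triples (a,b,c) ∈ A³; |3A| = 29.
Step 5: Check 29 ≤ 136.4722? Yes ✓.

K = 17/6, Plünnecke-Ruzsa bound K³|A| ≈ 136.4722, |3A| = 29, inequality holds.


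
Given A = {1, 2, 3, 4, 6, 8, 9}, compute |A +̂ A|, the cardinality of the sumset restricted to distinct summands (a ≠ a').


Restricted sumset: A +̂ A = {a + a' : a ∈ A, a' ∈ A, a ≠ a'}.
Equivalently, take A + A and drop any sum 2a that is achievable ONLY as a + a for a ∈ A (i.e. sums representable only with equal summands).
Enumerate pairs (a, a') with a < a' (symmetric, so each unordered pair gives one sum; this covers all a ≠ a'):
  1 + 2 = 3
  1 + 3 = 4
  1 + 4 = 5
  1 + 6 = 7
  1 + 8 = 9
  1 + 9 = 10
  2 + 3 = 5
  2 + 4 = 6
  2 + 6 = 8
  2 + 8 = 10
  2 + 9 = 11
  3 + 4 = 7
  3 + 6 = 9
  3 + 8 = 11
  3 + 9 = 12
  4 + 6 = 10
  4 + 8 = 12
  4 + 9 = 13
  6 + 8 = 14
  6 + 9 = 15
  8 + 9 = 17
Collected distinct sums: {3, 4, 5, 6, 7, 8, 9, 10, 11, 12, 13, 14, 15, 17}
|A +̂ A| = 14
(Reference bound: |A +̂ A| ≥ 2|A| - 3 for |A| ≥ 2, with |A| = 7 giving ≥ 11.)

|A +̂ A| = 14


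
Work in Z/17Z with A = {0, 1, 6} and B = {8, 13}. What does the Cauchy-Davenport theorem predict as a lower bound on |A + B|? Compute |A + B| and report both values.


Cauchy-Davenport: |A + B| ≥ min(p, |A| + |B| - 1) for A, B nonempty in Z/pZ.
|A| = 3, |B| = 2, p = 17.
CD lower bound = min(17, 3 + 2 - 1) = min(17, 4) = 4.
Compute A + B mod 17 directly:
a = 0: 0+8=8, 0+13=13
a = 1: 1+8=9, 1+13=14
a = 6: 6+8=14, 6+13=2
A + B = {2, 8, 9, 13, 14}, so |A + B| = 5.
Verify: 5 ≥ 4? Yes ✓.

CD lower bound = 4, actual |A + B| = 5.


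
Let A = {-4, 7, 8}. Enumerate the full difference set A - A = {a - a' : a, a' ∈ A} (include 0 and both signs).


A - A = {a - a' : a, a' ∈ A}.
Compute a - a' for each ordered pair (a, a'):
a = -4: -4--4=0, -4-7=-11, -4-8=-12
a = 7: 7--4=11, 7-7=0, 7-8=-1
a = 8: 8--4=12, 8-7=1, 8-8=0
Collecting distinct values (and noting 0 appears from a-a):
A - A = {-12, -11, -1, 0, 1, 11, 12}
|A - A| = 7

A - A = {-12, -11, -1, 0, 1, 11, 12}


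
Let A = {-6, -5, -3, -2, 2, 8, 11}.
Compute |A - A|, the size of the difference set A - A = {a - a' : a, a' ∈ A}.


A - A = {a - a' : a, a' ∈ A}; |A| = 7.
Bounds: 2|A|-1 ≤ |A - A| ≤ |A|² - |A| + 1, i.e. 13 ≤ |A - A| ≤ 43.
Note: 0 ∈ A - A always (from a - a). The set is symmetric: if d ∈ A - A then -d ∈ A - A.
Enumerate nonzero differences d = a - a' with a > a' (then include -d):
Positive differences: {1, 2, 3, 4, 5, 6, 7, 8, 9, 10, 11, 13, 14, 16, 17}
Full difference set: {0} ∪ (positive diffs) ∪ (negative diffs).
|A - A| = 1 + 2·15 = 31 (matches direct enumeration: 31).

|A - A| = 31


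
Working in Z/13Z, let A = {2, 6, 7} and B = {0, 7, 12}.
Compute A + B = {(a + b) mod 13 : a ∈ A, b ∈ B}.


Work in Z/13Z: reduce every sum a + b modulo 13.
Enumerate all 9 pairs:
a = 2: 2+0=2, 2+7=9, 2+12=1
a = 6: 6+0=6, 6+7=0, 6+12=5
a = 7: 7+0=7, 7+7=1, 7+12=6
Distinct residues collected: {0, 1, 2, 5, 6, 7, 9}
|A + B| = 7 (out of 13 total residues).

A + B = {0, 1, 2, 5, 6, 7, 9}


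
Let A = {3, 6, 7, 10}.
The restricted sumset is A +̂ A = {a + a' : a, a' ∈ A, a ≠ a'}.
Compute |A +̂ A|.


Restricted sumset: A +̂ A = {a + a' : a ∈ A, a' ∈ A, a ≠ a'}.
Equivalently, take A + A and drop any sum 2a that is achievable ONLY as a + a for a ∈ A (i.e. sums representable only with equal summands).
Enumerate pairs (a, a') with a < a' (symmetric, so each unordered pair gives one sum; this covers all a ≠ a'):
  3 + 6 = 9
  3 + 7 = 10
  3 + 10 = 13
  6 + 7 = 13
  6 + 10 = 16
  7 + 10 = 17
Collected distinct sums: {9, 10, 13, 16, 17}
|A +̂ A| = 5
(Reference bound: |A +̂ A| ≥ 2|A| - 3 for |A| ≥ 2, with |A| = 4 giving ≥ 5.)

|A +̂ A| = 5


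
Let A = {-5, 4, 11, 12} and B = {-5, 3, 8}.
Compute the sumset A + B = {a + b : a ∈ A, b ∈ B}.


A + B = {a + b : a ∈ A, b ∈ B}.
Enumerate all |A|·|B| = 4·3 = 12 pairs (a, b) and collect distinct sums.
a = -5: -5+-5=-10, -5+3=-2, -5+8=3
a = 4: 4+-5=-1, 4+3=7, 4+8=12
a = 11: 11+-5=6, 11+3=14, 11+8=19
a = 12: 12+-5=7, 12+3=15, 12+8=20
Collecting distinct sums: A + B = {-10, -2, -1, 3, 6, 7, 12, 14, 15, 19, 20}
|A + B| = 11

A + B = {-10, -2, -1, 3, 6, 7, 12, 14, 15, 19, 20}


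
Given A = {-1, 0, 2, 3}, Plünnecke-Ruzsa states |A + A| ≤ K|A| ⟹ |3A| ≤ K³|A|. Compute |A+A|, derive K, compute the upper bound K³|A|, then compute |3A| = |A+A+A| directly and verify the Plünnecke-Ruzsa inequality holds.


|A| = 4.
Step 1: Compute A + A by enumerating all 16 pairs.
A + A = {-2, -1, 0, 1, 2, 3, 4, 5, 6}, so |A + A| = 9.
Step 2: Doubling constant K = |A + A|/|A| = 9/4 = 9/4 ≈ 2.2500.
Step 3: Plünnecke-Ruzsa gives |3A| ≤ K³·|A| = (2.2500)³ · 4 ≈ 45.5625.
Step 4: Compute 3A = A + A + A directly by enumerating all triples (a,b,c) ∈ A³; |3A| = 13.
Step 5: Check 13 ≤ 45.5625? Yes ✓.

K = 9/4, Plünnecke-Ruzsa bound K³|A| ≈ 45.5625, |3A| = 13, inequality holds.


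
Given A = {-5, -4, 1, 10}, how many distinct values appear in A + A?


A + A = {a + a' : a, a' ∈ A}; |A| = 4.
General bounds: 2|A| - 1 ≤ |A + A| ≤ |A|(|A|+1)/2, i.e. 7 ≤ |A + A| ≤ 10.
Lower bound 2|A|-1 is attained iff A is an arithmetic progression.
Enumerate sums a + a' for a ≤ a' (symmetric, so this suffices):
a = -5: -5+-5=-10, -5+-4=-9, -5+1=-4, -5+10=5
a = -4: -4+-4=-8, -4+1=-3, -4+10=6
a = 1: 1+1=2, 1+10=11
a = 10: 10+10=20
Distinct sums: {-10, -9, -8, -4, -3, 2, 5, 6, 11, 20}
|A + A| = 10

|A + A| = 10


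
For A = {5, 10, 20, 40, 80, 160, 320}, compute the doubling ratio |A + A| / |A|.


|A| = 7.
Compute A + A by enumerating all 49 pairs.
A + A = {10, 15, 20, 25, 30, 40, 45, 50, 60, 80, 85, 90, 100, 120, 160, 165, 170, 180, 200, 240, 320, 325, 330, 340, 360, 400, 480, 640}, so |A + A| = 28.
K = |A + A| / |A| = 28/7 = 4/1 ≈ 4.0000.
Reference: AP of size 7 gives K = 13/7 ≈ 1.8571; a fully generic set of size 7 gives K ≈ 4.0000.

|A| = 7, |A + A| = 28, K = 28/7 = 4/1.


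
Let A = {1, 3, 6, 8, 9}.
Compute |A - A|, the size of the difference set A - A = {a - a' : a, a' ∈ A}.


A - A = {a - a' : a, a' ∈ A}; |A| = 5.
Bounds: 2|A|-1 ≤ |A - A| ≤ |A|² - |A| + 1, i.e. 9 ≤ |A - A| ≤ 21.
Note: 0 ∈ A - A always (from a - a). The set is symmetric: if d ∈ A - A then -d ∈ A - A.
Enumerate nonzero differences d = a - a' with a > a' (then include -d):
Positive differences: {1, 2, 3, 5, 6, 7, 8}
Full difference set: {0} ∪ (positive diffs) ∪ (negative diffs).
|A - A| = 1 + 2·7 = 15 (matches direct enumeration: 15).

|A - A| = 15


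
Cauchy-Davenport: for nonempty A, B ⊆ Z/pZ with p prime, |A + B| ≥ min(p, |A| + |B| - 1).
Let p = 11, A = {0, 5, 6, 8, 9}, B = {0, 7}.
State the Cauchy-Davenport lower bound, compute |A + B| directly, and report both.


Cauchy-Davenport: |A + B| ≥ min(p, |A| + |B| - 1) for A, B nonempty in Z/pZ.
|A| = 5, |B| = 2, p = 11.
CD lower bound = min(11, 5 + 2 - 1) = min(11, 6) = 6.
Compute A + B mod 11 directly:
a = 0: 0+0=0, 0+7=7
a = 5: 5+0=5, 5+7=1
a = 6: 6+0=6, 6+7=2
a = 8: 8+0=8, 8+7=4
a = 9: 9+0=9, 9+7=5
A + B = {0, 1, 2, 4, 5, 6, 7, 8, 9}, so |A + B| = 9.
Verify: 9 ≥ 6? Yes ✓.

CD lower bound = 6, actual |A + B| = 9.


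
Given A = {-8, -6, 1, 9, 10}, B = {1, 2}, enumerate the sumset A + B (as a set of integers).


A + B = {a + b : a ∈ A, b ∈ B}.
Enumerate all |A|·|B| = 5·2 = 10 pairs (a, b) and collect distinct sums.
a = -8: -8+1=-7, -8+2=-6
a = -6: -6+1=-5, -6+2=-4
a = 1: 1+1=2, 1+2=3
a = 9: 9+1=10, 9+2=11
a = 10: 10+1=11, 10+2=12
Collecting distinct sums: A + B = {-7, -6, -5, -4, 2, 3, 10, 11, 12}
|A + B| = 9

A + B = {-7, -6, -5, -4, 2, 3, 10, 11, 12}


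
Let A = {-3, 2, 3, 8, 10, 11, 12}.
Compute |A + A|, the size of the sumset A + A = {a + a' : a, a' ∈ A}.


A + A = {a + a' : a, a' ∈ A}; |A| = 7.
General bounds: 2|A| - 1 ≤ |A + A| ≤ |A|(|A|+1)/2, i.e. 13 ≤ |A + A| ≤ 28.
Lower bound 2|A|-1 is attained iff A is an arithmetic progression.
Enumerate sums a + a' for a ≤ a' (symmetric, so this suffices):
a = -3: -3+-3=-6, -3+2=-1, -3+3=0, -3+8=5, -3+10=7, -3+11=8, -3+12=9
a = 2: 2+2=4, 2+3=5, 2+8=10, 2+10=12, 2+11=13, 2+12=14
a = 3: 3+3=6, 3+8=11, 3+10=13, 3+11=14, 3+12=15
a = 8: 8+8=16, 8+10=18, 8+11=19, 8+12=20
a = 10: 10+10=20, 10+11=21, 10+12=22
a = 11: 11+11=22, 11+12=23
a = 12: 12+12=24
Distinct sums: {-6, -1, 0, 4, 5, 6, 7, 8, 9, 10, 11, 12, 13, 14, 15, 16, 18, 19, 20, 21, 22, 23, 24}
|A + A| = 23

|A + A| = 23


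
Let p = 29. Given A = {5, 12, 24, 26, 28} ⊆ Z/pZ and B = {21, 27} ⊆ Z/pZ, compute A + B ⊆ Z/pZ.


Work in Z/29Z: reduce every sum a + b modulo 29.
Enumerate all 10 pairs:
a = 5: 5+21=26, 5+27=3
a = 12: 12+21=4, 12+27=10
a = 24: 24+21=16, 24+27=22
a = 26: 26+21=18, 26+27=24
a = 28: 28+21=20, 28+27=26
Distinct residues collected: {3, 4, 10, 16, 18, 20, 22, 24, 26}
|A + B| = 9 (out of 29 total residues).

A + B = {3, 4, 10, 16, 18, 20, 22, 24, 26}


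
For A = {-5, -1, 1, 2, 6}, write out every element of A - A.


A - A = {a - a' : a, a' ∈ A}.
Compute a - a' for each ordered pair (a, a'):
a = -5: -5--5=0, -5--1=-4, -5-1=-6, -5-2=-7, -5-6=-11
a = -1: -1--5=4, -1--1=0, -1-1=-2, -1-2=-3, -1-6=-7
a = 1: 1--5=6, 1--1=2, 1-1=0, 1-2=-1, 1-6=-5
a = 2: 2--5=7, 2--1=3, 2-1=1, 2-2=0, 2-6=-4
a = 6: 6--5=11, 6--1=7, 6-1=5, 6-2=4, 6-6=0
Collecting distinct values (and noting 0 appears from a-a):
A - A = {-11, -7, -6, -5, -4, -3, -2, -1, 0, 1, 2, 3, 4, 5, 6, 7, 11}
|A - A| = 17

A - A = {-11, -7, -6, -5, -4, -3, -2, -1, 0, 1, 2, 3, 4, 5, 6, 7, 11}
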